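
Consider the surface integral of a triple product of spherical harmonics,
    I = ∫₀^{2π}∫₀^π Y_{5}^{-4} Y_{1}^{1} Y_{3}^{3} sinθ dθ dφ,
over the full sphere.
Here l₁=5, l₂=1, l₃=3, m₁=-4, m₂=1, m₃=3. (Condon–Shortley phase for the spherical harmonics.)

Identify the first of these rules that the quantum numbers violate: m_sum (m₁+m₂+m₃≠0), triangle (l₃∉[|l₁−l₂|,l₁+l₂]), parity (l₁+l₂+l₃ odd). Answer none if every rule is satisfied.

triangle

m₁+m₂+m₃ = -4 + 1 + 3 = 0  ✓
triangle: |5−1|=4 ≤ l₃=3 ≤ 5+1=6  ✗
parity: l₁+l₂+l₃ = 9 is odd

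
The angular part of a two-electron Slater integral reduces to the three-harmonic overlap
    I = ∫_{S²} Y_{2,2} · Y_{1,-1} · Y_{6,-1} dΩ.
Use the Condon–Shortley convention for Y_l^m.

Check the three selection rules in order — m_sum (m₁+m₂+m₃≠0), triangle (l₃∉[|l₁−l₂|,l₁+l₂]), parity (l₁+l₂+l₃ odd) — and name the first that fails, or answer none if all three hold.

Σmᵢ = 0  ✓
l₃∈[|l₁−l₂|,l₁+l₂]=[1,3], have l₃=6  ✗
Σlᵢ = 9 ⇒ odd

triangle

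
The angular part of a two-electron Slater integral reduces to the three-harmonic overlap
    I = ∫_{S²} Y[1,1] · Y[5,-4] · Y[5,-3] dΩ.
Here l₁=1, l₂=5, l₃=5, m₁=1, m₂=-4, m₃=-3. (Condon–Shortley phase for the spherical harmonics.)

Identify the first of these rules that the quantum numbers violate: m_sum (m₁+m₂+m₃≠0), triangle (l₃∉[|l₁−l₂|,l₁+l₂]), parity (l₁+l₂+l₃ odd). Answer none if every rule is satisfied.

Σmᵢ = -6  ✗
l₃∈[|l₁−l₂|,l₁+l₂]=[4,6], have l₃=5
Σlᵢ = 11 ⇒ odd

m_sum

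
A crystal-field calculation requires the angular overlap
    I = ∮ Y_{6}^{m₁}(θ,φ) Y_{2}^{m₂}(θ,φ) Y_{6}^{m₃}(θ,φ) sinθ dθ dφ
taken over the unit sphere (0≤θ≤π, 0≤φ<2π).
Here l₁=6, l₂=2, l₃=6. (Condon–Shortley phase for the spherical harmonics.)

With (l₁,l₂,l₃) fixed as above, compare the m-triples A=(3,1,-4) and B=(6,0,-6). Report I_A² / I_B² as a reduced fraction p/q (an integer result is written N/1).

245/484

Shared (l₁,l₂,l₃)=(6,2,6): N and (l;000)² cancel in I_A²/I_B².
A: Δ = 2!·10!·2!/15! = 1/90090; Racah Σ t=1..2: t=1:−1/161280 t=2:+1/725760 = -1/207360; ⇒ 3j(6 2 6; 3 1 -4)² = 7/286, sgn -1
B: Δ = 2!·10!·2!/15! = 1/90090; Racah Σ t=0..0: t=0:+1/14515200 = 1/14515200; ⇒ 3j(6 2 6; 6 0 -6)² = 22/455, sgn +1
I_A²/I_B² = (7/286)/(22/455) = 245/484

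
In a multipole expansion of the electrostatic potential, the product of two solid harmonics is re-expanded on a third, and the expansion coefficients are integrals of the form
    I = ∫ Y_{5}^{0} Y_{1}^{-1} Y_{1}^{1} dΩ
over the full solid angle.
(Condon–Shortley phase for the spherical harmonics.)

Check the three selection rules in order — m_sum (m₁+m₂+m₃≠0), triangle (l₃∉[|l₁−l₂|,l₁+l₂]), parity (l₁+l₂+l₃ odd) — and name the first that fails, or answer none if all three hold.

triangle

m₁+m₂+m₃ = 0 − 1 + 1 = 0  ✓
triangle: |5−1|=4 ≤ l₃=1 ≤ 5+1=6  ✗
parity: l₁+l₂+l₃ = 7 is odd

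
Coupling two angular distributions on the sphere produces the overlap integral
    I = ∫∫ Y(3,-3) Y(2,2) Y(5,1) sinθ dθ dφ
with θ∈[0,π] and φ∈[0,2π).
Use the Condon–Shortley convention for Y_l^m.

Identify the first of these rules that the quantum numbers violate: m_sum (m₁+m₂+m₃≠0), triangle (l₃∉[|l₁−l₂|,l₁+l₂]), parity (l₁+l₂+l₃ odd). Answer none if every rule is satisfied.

none

m₁+m₂+m₃ = -3 + 2 + 1 = 0  ✓
triangle: |3−2|=1 ≤ l₃=5 ≤ 3+2=5  ✓
parity: l₁+l₂+l₃ = 10 is even  ✓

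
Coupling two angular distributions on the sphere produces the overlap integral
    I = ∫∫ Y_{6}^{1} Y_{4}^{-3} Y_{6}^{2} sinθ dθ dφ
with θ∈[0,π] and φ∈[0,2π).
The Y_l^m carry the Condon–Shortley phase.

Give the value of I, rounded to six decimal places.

m-sum 0 ✓  L=16 even ✓  2≤6≤10 ✓
Π(2lᵢ+1) = 13×9×13 = 1521
triangle coeff Δ(6,4,6) = 1/15315300
Σ_t [0,4]: t=0:+1/829440 t=1:−1/25920 t=2:+1/9216 t=3:−1/25920 t=4:+1/829440 = 7/207360
(3j)²=28/2431 [(6 4 6; 0 0 0)], sign=+1
Σ_t [0,1]: t=0:+1/103680 t=1:−1/82944 = -1/414720
(3j)²=49/43758 [(6 4 6; 1 -3 2)], sign=-1
⇒ 4πI² = 686/34969
I = (-1)√(686/34969/(4π)) = -0.03951077

-0.039511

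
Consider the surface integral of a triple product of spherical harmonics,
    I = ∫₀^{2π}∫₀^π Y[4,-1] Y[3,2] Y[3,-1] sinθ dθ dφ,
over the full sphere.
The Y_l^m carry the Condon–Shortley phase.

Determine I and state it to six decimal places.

0.145070

Rules hold: Σm=0, L=10 even, 1≤3≤7.
N = 9·7·7 = 441
Δ = 4!·4!·2!/11! = 1/34650
Racah Σ t=1..3: t=1:−1/72 t=2:+1/16 t=3:−1/72 = 5/144
⇒ 3j(4 3 3; 0 0 0)² = 2/77, sgn -1
Racah Σ t=3..4: t=3:−1/48 t=4:+1/144 = -1/72
⇒ 3j(4 3 3; -1 2 -1)² = 16/693, sgn -1
4πI² = N·(3j₀)²·(3jₘ)² = 32/121
I = +1·√(0.264463/4π) = 0.14506992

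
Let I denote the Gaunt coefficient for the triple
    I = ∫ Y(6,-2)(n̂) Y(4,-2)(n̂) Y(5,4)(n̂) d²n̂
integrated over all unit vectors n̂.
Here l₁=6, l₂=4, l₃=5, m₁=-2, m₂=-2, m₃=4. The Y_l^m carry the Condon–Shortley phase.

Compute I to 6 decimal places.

L=15 odd ⇒ parity kills the (l;000) factor ⇒ I = 0

0.000000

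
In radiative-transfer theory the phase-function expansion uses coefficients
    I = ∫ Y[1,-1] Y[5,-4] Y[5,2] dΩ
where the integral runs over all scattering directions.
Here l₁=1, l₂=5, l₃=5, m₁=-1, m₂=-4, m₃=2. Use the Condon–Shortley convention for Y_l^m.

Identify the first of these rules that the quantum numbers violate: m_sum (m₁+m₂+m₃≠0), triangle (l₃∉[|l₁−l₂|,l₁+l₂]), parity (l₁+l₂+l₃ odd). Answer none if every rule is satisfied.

azimuthal sum: -1 − 4 + 2 = -3  ✗
4 ≤ 5 ≤ 6 (triangle on l)
L = 1 + 5 + 5 = 11 (odd)

m_sum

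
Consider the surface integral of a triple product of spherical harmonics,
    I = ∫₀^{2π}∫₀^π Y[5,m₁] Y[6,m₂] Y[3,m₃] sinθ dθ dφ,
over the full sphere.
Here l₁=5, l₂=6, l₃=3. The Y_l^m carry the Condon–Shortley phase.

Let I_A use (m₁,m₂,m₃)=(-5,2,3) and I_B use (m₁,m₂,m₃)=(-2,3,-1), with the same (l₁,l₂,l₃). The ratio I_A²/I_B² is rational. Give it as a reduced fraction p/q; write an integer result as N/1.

1/18

Shared (l₁,l₂,l₃)=(5,6,3): N and (l;000)² cancel in I_A²/I_B².
A: Δ = 8!·2!·4!/15! = 1/675675; Racah Σ t=8..8: t=8:+1/1935360 = 1/1935360; ⇒ 3j(5 6 3; -5 2 3)² = 1/1001, sgn +1
B: Δ = 8!·2!·4!/15! = 1/675675; Racah Σ t=5..7: t=5:−1/34560 t=6:+1/8640 t=7:−1/40320 = 1/16128; ⇒ 3j(5 6 3; -2 3 -1)² = 18/1001, sgn +1
I_A²/I_B² = (1/1001)/(18/1001) = 1/18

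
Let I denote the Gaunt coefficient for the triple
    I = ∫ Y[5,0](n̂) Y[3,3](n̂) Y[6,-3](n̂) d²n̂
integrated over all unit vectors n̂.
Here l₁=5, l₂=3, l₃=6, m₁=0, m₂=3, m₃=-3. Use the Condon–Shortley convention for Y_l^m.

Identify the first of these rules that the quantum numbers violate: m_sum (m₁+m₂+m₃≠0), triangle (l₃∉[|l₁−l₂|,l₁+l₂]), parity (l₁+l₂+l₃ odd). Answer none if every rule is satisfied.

Σmᵢ = 0  ✓
l₃∈[|l₁−l₂|,l₁+l₂]=[2,8], have l₃=6  ✓
Σlᵢ = 14 ⇒ even  ✓

none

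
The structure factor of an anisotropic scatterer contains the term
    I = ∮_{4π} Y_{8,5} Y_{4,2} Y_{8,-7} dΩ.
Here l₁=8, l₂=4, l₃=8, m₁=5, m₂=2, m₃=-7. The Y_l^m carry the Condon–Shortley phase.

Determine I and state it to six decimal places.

-0.166658

m-sum 0 ✓  L=20 even ✓  4≤8≤12 ✓
Π(2lᵢ+1) = 17×9×17 = 2601
triangle coeff Δ(8,4,8) = 1/185175900
Σ_t [0,4]: t=0:+1/557383680 t=1:−1/21772800 t=2:+1/8294400 t=3:−1/21772800 t=4:+1/557383680 = 1/30965760
(3j)²=36/4199 [(8 4 8; 0 0 0)], sign=+1
Σ_t [2,3]: t=2:+1/3832012800 t=3:−1/17244057600 = 1/4926873600
(3j)²=91/5814 [(8 4 8; 5 2 -7)], sign=-1
⇒ 4πI² = 126/361
I = (-1)√(126/361/(4π)) = -0.16665822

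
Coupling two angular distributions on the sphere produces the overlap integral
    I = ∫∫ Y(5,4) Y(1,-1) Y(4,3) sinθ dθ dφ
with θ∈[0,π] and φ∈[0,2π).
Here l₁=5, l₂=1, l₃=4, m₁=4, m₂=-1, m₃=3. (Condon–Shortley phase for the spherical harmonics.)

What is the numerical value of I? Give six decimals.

m-sum = 4 − 1 + 3 = 6 ≠ 0 ⇒ I = 0

0.000000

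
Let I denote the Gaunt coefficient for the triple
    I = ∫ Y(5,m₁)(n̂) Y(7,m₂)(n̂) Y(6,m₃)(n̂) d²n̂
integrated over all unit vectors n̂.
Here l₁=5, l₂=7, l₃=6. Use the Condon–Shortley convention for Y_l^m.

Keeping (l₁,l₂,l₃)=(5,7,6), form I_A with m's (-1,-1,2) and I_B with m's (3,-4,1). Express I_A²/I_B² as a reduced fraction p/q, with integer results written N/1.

l's match ⇒ only the (l;m) 3-j factors differ between A and B.
A: triangle coeff Δ(5,7,6) = 1/174594420; Σ_t [2,6]: t=2:+1/663552 t=3:−1/155520 t=4:+1/276480 t=5:−1/3628800 t=6:+1/696729600 = -367/232243200; (3j)²=134689/19399380 [(5 7 6; -1 -1 2)], sign=-1
B: triangle coeff Δ(5,7,6) = 1/174594420; Σ_t [0,2]: t=0:+1/2073600 t=1:−1/1036800 t=2:+1/5806080 = -1/3225600; (3j)²=27/4199 [(5 7 6; 3 -4 1)], sign=+1
I_A²/I_B² = (134689/19399380)/(27/4199) = 134689/124740

134689/124740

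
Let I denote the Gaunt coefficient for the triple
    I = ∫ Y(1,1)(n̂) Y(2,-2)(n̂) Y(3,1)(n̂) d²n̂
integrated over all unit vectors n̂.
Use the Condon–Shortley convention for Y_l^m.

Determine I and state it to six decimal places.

-0.082589

Rules hold: Σm=0, L=6 even, 1≤3≤3.
N = 3·5·7 = 105
Δ = 0!·2!·4!/7! = 1/105
Racah Σ t=0..0: t=0:+1/4 = 1/4
⇒ 3j(1 2 3; 0 0 0)² = 3/35, sgn -1
Racah Σ t=0..0: t=0:+1/48 = 1/48
⇒ 3j(1 2 3; 1 -2 1)² = 1/105, sgn +1
4πI² = N·(3j₀)²·(3jₘ)² = 3/35
I = -1·√(0.0857143/4π) = -0.08258890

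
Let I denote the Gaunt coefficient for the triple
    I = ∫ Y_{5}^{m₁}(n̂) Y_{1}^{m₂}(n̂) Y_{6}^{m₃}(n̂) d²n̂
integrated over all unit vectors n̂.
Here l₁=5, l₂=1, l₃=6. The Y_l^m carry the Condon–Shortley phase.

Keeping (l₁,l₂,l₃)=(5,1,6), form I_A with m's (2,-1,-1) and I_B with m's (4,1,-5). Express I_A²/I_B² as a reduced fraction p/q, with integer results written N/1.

2/11

Same 5,1,6: normalisation and zero-m 3j drop out of the ratio.
A: Δ: 0! 10! 2! / 13! → 1/858; sum: t=0:+1/60480 = 1/60480; 3j²(5 1 6; 2 -1 -1) = Δ·Π!·Σ² = 5/429  (sign -1)
B: Δ: 0! 10! 2! / 13! → 1/858; sum: t=0:+1/725760 = 1/725760; 3j²(5 1 6; 4 1 -5) = Δ·Π!·Σ² = 5/78  (sign -1)
I_A²/I_B² = (5/429)/(5/78) = 2/11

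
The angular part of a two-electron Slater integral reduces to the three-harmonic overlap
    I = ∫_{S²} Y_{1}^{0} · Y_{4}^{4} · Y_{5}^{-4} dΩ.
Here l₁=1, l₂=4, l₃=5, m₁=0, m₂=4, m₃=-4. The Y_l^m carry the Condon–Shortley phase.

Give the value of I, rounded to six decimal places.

0.147319

Rules hold: Σm=0, L=10 even, 3≤5≤5.
N = 3·9·11 = 297
Δ = 0!·2!·8!/11! = 1/495
Racah Σ t=0..0: t=0:+1/576 = 1/576
⇒ 3j(1 4 5; 0 0 0)² = 5/99, sgn -1
Racah Σ t=0..0: t=0:+1/40320 = 1/40320
⇒ 3j(1 4 5; 0 4 -4)² = 1/55, sgn -1
4πI² = N·(3j₀)²·(3jₘ)² = 3/11
I = +1·√(0.272727/4π) = 0.14731920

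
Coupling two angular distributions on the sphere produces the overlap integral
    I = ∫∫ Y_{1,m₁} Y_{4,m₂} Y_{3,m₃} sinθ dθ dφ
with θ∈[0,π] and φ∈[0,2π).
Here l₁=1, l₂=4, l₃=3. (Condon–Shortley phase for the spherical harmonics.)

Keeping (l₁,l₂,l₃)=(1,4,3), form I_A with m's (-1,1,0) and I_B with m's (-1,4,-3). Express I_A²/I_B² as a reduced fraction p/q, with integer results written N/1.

Shared (l₁,l₂,l₃)=(1,4,3): N and (l;000)² cancel in I_A²/I_B².
A: Δ = 2!·0!·6!/9! = 1/252; Racah Σ t=2..2: t=2:+1/72 = 1/72; ⇒ 3j(1 4 3; -1 1 0)² = 5/126, sgn -1
B: Δ = 2!·0!·6!/9! = 1/252; Racah Σ t=2..2: t=2:+1/1440 = 1/1440; ⇒ 3j(1 4 3; -1 4 -3)² = 1/9, sgn +1
I_A²/I_B² = (5/126)/(1/9) = 5/14

5/14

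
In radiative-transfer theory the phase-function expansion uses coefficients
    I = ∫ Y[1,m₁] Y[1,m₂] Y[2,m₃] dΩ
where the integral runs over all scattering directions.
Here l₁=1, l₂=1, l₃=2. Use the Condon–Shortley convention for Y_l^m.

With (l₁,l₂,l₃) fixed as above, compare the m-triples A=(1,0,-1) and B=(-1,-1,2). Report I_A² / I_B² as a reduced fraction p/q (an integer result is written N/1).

1/2

Same 1,1,2: normalisation and zero-m 3j drop out of the ratio.
A: Δ: 0! 2! 2! / 5! → 1/30; sum: t=0:+1/2 = 1/2; 3j²(1 1 2; 1 0 -1) = Δ·Π!·Σ² = 1/10  (sign -1)
B: Δ: 0! 2! 2! / 5! → 1/30; sum: t=0:+1/4 = 1/4; 3j²(1 1 2; -1 -1 2) = Δ·Π!·Σ² = 1/5  (sign +1)
I_A²/I_B² = (1/10)/(1/5) = 1/2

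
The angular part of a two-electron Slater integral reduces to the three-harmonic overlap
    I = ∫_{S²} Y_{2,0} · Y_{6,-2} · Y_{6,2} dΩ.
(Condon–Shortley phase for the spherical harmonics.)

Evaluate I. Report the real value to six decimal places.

m-sum 0 ✓  L=14 even ✓  4≤6≤8 ✓
Π(2lᵢ+1) = 5×13×13 = 845
triangle coeff Δ(2,6,6) = 1/90090
Σ_t [0,2]: t=0:+1/69120 t=1:−1/14400 t=2:+1/69120 = -7/172800
(3j)²=14/715 [(2 6 6; 0 0 0)], sign=-1
Σ_t [0,2]: t=0:+1/69120 t=1:−1/30240 t=2:+1/322560 = -1/64512
(3j)²=10/1001 [(2 6 6; 0 -2 2)], sign=-1
⇒ 4πI² = 20/121
I = (+1)√(20/121/(4π)) = 0.11468784

0.114688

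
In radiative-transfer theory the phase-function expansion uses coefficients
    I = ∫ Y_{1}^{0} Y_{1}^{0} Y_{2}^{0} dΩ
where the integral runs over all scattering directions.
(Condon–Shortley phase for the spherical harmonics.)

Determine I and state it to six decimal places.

0.252313

Rules hold: Σm=0, L=4 even, 0≤2≤2.
N = 3·3·5 = 45
Δ = 0!·2!·2!/5! = 1/30
Racah Σ t=0..0: t=0:+1/1 = 1/1
⇒ 3j(1 1 2; 0 0 0)² = 2/15, sgn +1
(m-triple is (0,0,0) — same symbol as above.)
4πI² = N·(3j₀)²·(3jₘ)² = 4/5
I = +1·√(0.8/4π) = 0.25231325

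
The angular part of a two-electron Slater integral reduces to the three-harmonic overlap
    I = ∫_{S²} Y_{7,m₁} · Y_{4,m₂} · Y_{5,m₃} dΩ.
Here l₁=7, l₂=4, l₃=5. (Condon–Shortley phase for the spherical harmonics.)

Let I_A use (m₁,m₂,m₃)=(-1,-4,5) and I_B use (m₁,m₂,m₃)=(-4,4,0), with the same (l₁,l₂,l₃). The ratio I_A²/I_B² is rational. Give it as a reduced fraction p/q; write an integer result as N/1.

Shared (l₁,l₂,l₃)=(7,4,5): N and (l;000)² cancel in I_A²/I_B².
A: Δ = 6!·8!·2!/17! = 1/6126120; Racah Σ t=0..0: t=0:+1/58060800 = 1/58060800; ⇒ 3j(7 4 5; -1 -4 5)² = 1/4862, sgn +1
B: Δ = 6!·8!·2!/17! = 1/6126120; Racah Σ t=6..6: t=6:+1/1036800 = 1/1036800; ⇒ 3j(7 4 5; -4 4 0)² = 14/663, sgn -1
I_A²/I_B² = (1/4862)/(14/663) = 3/308

3/308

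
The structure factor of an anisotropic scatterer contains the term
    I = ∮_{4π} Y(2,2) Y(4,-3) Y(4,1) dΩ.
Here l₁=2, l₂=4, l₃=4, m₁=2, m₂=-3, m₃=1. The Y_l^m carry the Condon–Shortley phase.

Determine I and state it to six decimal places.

0.159270

Checks pass: Σm=0; 10 even; l₃=4∈[2,6].
(2·2+1)(2·4+1)(2·4+1) = 405
Δ: 2! 2! 6! / 11! → 1/13860
sum: t=0:+1/192 t=1:−1/36 t=2:+1/192 = -5/288
3j²(2 4 4; 0 0 0) = Δ·Π!·Σ² = 20/693  (sign -1)
sum: t=0:+1/480 = 1/480
3j²(2 4 4; 2 -3 1) = Δ·Π!·Σ² = 3/110  (sign -1)
combine: 4πI² = 405·20/693·3/110 = 270/847
take √, sign +1: I = 0.15927046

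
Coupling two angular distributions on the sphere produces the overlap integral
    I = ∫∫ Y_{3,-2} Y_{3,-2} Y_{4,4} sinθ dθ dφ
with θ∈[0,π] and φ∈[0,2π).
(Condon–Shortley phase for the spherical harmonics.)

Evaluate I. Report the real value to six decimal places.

Rules hold: Σm=0, L=10 even, 0≤4≤6.
N = 7·7·9 = 441
Δ = 2!·4!·4!/11! = 1/34650
Racah Σ t=0..2: t=0:+1/72 t=1:−1/16 t=2:+1/72 = -5/144
⇒ 3j(3 3 4; 0 0 0)² = 2/77, sgn -1
Racah Σ t=1..1: t=1:−1/576 = -1/576
⇒ 3j(3 3 4; -2 -2 4)² = 5/99, sgn -1
4πI² = N·(3j₀)²·(3jₘ)² = 70/121
I = +1·√(0.578512/4π) = 0.21456131

0.214561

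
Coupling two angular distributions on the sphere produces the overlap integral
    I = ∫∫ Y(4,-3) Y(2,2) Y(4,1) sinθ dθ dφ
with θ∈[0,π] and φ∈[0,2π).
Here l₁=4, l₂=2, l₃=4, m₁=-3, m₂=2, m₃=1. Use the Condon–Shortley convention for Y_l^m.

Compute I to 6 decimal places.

0.159270

Checks pass: Σm=0; 10 even; l₃=4∈[2,6].
(2·4+1)(2·2+1)(2·4+1) = 405
Δ: 2! 6! 2! / 11! → 1/13860
sum: t=0:+1/192 t=1:−1/36 t=2:+1/192 = -5/288
3j²(4 2 4; 0 0 0) = Δ·Π!·Σ² = 20/693  (sign -1)
sum: t=2:+1/480 = 1/480
3j²(4 2 4; -3 2 1) = Δ·Π!·Σ² = 3/110  (sign -1)
combine: 4πI² = 405·20/693·3/110 = 270/847
take √, sign +1: I = 0.15927046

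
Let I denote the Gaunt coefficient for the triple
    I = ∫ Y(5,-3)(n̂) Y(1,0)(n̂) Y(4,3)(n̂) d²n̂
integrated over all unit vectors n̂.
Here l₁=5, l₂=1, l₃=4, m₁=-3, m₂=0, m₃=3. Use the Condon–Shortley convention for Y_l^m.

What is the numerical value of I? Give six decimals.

Checks pass: Σm=0; 10 even; l₃=4∈[4,6].
(2·5+1)(2·1+1)(2·4+1) = 297
Δ: 2! 8! 0! / 11! → 1/495
sum: t=1:−1/576 = -1/576
3j²(5 1 4; 0 0 0) = Δ·Π!·Σ² = 5/99  (sign -1)
sum: t=1:−1/5040 = -1/5040
3j²(5 1 4; -3 0 3) = Δ·Π!·Σ² = 16/495  (sign +1)
combine: 4πI² = 297·5/99·16/495 = 16/33
take √, sign -1: I = -0.19642560

-0.196426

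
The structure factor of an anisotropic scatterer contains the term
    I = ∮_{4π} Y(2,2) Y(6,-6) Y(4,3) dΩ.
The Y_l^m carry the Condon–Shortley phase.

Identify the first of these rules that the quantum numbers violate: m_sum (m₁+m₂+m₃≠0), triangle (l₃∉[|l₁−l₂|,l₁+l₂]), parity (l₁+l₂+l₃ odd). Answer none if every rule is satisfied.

m_sum

m₁+m₂+m₃ = 2 − 6 + 3 = -1  ✗
triangle: |2−6|=4 ≤ l₃=4 ≤ 2+6=8
parity: l₁+l₂+l₃ = 12 is even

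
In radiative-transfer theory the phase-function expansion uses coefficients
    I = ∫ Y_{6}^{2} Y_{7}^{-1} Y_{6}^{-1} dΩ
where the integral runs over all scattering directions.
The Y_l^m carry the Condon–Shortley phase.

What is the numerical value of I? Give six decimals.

0.000000

L=19 odd ⇒ parity kills the (l;000) factor ⇒ I = 0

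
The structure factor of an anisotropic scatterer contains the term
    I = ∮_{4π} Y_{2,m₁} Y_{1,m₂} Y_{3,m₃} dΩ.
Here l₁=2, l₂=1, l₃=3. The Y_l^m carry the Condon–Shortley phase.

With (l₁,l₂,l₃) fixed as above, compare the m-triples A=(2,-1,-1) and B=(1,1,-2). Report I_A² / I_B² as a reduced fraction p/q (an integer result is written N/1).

l's match ⇒ only the (l;m) 3-j factors differ between A and B.
A: triangle coeff Δ(2,1,3) = 1/105; Σ_t [0,0]: t=0:+1/48 = 1/48; (3j)²=1/105 [(2 1 3; 2 -1 -1)], sign=+1
B: triangle coeff Δ(2,1,3) = 1/105; Σ_t [0,0]: t=0:+1/12 = 1/12; (3j)²=2/21 [(2 1 3; 1 1 -2)], sign=-1
I_A²/I_B² = (1/105)/(2/21) = 1/10

1/10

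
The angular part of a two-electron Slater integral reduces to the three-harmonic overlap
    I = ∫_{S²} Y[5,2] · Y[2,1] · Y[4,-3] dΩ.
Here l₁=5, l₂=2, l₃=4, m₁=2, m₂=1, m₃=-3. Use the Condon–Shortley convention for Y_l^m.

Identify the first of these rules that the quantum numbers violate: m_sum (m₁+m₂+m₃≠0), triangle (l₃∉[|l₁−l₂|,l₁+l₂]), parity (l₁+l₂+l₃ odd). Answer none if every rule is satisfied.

parity

Σmᵢ = 0  ✓
l₃∈[|l₁−l₂|,l₁+l₂]=[3,7], have l₃=4  ✓
Σlᵢ = 11 ⇒ odd  ✗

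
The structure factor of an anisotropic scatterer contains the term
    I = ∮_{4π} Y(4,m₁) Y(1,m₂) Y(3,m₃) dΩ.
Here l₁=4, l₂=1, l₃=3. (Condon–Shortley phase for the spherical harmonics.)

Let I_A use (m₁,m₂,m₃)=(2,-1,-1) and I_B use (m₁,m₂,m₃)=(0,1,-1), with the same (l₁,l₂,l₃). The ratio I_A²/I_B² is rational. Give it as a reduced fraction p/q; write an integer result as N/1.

5/2

Shared (l₁,l₂,l₃)=(4,1,3): N and (l;000)² cancel in I_A²/I_B².
A: Δ = 2!·6!·0!/9! = 1/252; Racah Σ t=0..0: t=0:+1/96 = 1/96; ⇒ 3j(4 1 3; 2 -1 -1)² = 5/84, sgn +1
B: Δ = 2!·6!·0!/9! = 1/252; Racah Σ t=2..2: t=2:+1/96 = 1/96; ⇒ 3j(4 1 3; 0 1 -1)² = 1/42, sgn +1
I_A²/I_B² = (5/84)/(1/42) = 5/2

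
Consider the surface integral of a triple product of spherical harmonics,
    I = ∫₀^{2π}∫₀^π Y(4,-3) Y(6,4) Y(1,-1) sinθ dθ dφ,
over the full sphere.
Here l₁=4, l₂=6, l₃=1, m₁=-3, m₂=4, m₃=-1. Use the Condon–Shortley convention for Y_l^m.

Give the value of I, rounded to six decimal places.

0.000000

l₃=1 ∉ [2,10] — triangle fails ⇒ I = 0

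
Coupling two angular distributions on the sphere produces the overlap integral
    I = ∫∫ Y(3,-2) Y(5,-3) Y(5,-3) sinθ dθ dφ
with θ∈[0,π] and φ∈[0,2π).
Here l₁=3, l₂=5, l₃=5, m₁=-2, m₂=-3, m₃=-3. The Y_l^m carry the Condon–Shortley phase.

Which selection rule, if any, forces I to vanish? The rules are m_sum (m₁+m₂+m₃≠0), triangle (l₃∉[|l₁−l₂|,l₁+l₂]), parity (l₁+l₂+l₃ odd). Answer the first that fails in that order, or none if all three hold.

Σmᵢ = -8  ✗
l₃∈[|l₁−l₂|,l₁+l₂]=[2,8], have l₃=5
Σlᵢ = 13 ⇒ odd

m_sum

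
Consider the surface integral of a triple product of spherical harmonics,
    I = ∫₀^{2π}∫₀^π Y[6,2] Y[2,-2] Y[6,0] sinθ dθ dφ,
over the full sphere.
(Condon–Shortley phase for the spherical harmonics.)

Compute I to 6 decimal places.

-0.191909

Checks pass: Σm=0; 14 even; l₃=6∈[4,8].
(2·6+1)(2·2+1)(2·6+1) = 845
Δ: 2! 10! 2! / 15! → 1/90090
sum: t=0:+1/69120 t=1:−1/14400 t=2:+1/69120 = -7/172800
3j²(6 2 6; 0 0 0) = Δ·Π!·Σ² = 14/715  (sign -1)
sum: t=0:+1/69120 = 1/69120
3j²(6 2 6; 2 -2 0) = Δ·Π!·Σ² = 4/143  (sign +1)
combine: 4πI² = 845·14/715·4/143 = 56/121
take √, sign -1: I = -0.19190947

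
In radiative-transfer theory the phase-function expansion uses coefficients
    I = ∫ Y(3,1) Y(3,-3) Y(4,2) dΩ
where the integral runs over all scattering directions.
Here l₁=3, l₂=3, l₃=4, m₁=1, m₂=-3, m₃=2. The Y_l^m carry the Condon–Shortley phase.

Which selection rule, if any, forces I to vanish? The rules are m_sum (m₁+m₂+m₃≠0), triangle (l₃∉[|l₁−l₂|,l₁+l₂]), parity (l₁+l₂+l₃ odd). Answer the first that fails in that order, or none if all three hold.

Σmᵢ = 0  ✓
l₃∈[|l₁−l₂|,l₁+l₂]=[0,6], have l₃=4  ✓
Σlᵢ = 10 ⇒ even  ✓

none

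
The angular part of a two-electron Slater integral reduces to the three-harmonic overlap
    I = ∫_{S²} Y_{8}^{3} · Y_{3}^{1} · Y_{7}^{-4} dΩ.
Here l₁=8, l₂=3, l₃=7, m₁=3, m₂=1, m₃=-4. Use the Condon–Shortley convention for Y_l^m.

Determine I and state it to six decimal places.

0.147305

Checks pass: Σm=0; 18 even; l₃=7∈[5,11].
(2·8+1)(2·3+1)(2·7+1) = 1785
Δ: 4! 12! 2! / 19! → 1/5290740
sum: t=1:−1/7257600 t=2:+1/2073600 t=3:−1/7257600 = 1/4838400
3j²(8 3 7; 0 0 0) = Δ·Π!·Σ² = 252/20995  (sign -1)
sum: t=2:+1/17418240 t=3:−1/43545600 t=4:+1/1916006400 = 67/1916006400
3j²(8 3 7; 3 1 -4) = Δ·Π!·Σ² = 4489/352716  (sign -1)
combine: 4πI² = 1785·252/20995·4489/352716 = 282807/1037153
take √, sign +1: I = 0.14730542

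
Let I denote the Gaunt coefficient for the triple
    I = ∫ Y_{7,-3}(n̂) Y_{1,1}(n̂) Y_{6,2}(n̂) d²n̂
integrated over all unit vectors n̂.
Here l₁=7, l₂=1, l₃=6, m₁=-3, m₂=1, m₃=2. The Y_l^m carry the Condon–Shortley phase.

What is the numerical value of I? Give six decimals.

-0.234717

Rules hold: Σm=0, L=14 even, 6≤6≤8.
N = 15·3·13 = 585
Δ = 2!·12!·0!/15! = 1/1365
Racah Σ t=1..1: t=1:−1/518400 = -1/518400
⇒ 3j(7 1 6; 0 0 0)² = 7/195, sgn -1
Racah Σ t=2..2: t=2:+1/1935360 = 1/1935360
⇒ 3j(7 1 6; -3 1 2)² = 3/91, sgn +1
4πI² = N·(3j₀)²·(3jₘ)² = 9/13
I = -1·√(0.692308/4π) = -0.23471705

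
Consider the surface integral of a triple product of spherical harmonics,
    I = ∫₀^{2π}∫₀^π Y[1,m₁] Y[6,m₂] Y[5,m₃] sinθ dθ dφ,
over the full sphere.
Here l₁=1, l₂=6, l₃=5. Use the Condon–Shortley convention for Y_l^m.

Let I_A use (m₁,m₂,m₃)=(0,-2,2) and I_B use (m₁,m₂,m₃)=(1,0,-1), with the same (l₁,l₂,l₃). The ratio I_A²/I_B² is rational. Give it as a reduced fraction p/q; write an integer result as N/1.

Shared (l₁,l₂,l₃)=(1,6,5): N and (l;000)² cancel in I_A²/I_B².
A: Δ = 2!·0!·10!/13! = 1/858; Racah Σ t=1..1: t=1:−1/30240 = -1/30240; ⇒ 3j(1 6 5; 0 -2 2)² = 16/429, sgn +1
B: Δ = 2!·0!·10!/13! = 1/858; Racah Σ t=0..0: t=0:+1/34560 = 1/34560; ⇒ 3j(1 6 5; 1 0 -1)² = 5/286, sgn +1
I_A²/I_B² = (16/429)/(5/286) = 32/15

32/15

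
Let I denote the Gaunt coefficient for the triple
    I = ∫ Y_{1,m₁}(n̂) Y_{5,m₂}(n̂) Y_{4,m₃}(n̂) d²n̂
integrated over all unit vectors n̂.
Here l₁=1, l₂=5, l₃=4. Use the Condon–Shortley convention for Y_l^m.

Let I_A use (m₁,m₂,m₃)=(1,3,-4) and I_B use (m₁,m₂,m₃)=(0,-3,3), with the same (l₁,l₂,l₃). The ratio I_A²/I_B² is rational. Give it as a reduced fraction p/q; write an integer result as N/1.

1/16

l's match ⇒ only the (l;m) 3-j factors differ between A and B.
A: triangle coeff Δ(1,5,4) = 1/495; Σ_t [0,0]: t=0:+1/80640 = 1/80640; (3j)²=1/495 [(1 5 4; 1 3 -4)], sign=+1
B: triangle coeff Δ(1,5,4) = 1/495; Σ_t [1,1]: t=1:−1/5040 = -1/5040; (3j)²=16/495 [(1 5 4; 0 -3 3)], sign=+1
I_A²/I_B² = (1/495)/(16/495) = 1/16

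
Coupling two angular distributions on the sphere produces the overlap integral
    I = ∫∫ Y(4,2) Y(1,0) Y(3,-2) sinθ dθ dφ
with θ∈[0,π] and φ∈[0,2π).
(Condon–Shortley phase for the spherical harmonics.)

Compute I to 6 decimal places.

0.213244

Checks pass: Σm=0; 8 even; l₃=3∈[3,5].
(2·4+1)(2·1+1)(2·3+1) = 189
Δ: 2! 6! 0! / 9! → 1/252
sum: t=1:−1/36 = -1/36
3j²(4 1 3; 0 0 0) = Δ·Π!·Σ² = 4/63  (sign +1)
sum: t=1:−1/120 = -1/120
3j²(4 1 3; 2 0 -2) = Δ·Π!·Σ² = 1/21  (sign +1)
combine: 4πI² = 189·4/63·1/21 = 4/7
take √, sign +1: I = 0.21324362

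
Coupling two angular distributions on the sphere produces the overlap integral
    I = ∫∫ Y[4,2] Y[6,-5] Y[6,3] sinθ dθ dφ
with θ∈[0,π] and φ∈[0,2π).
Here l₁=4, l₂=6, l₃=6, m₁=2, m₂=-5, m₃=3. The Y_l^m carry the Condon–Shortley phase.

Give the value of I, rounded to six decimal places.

-0.147064

Rules hold: Σm=0, L=16 even, 2≤6≤10.
N = 9·13·13 = 1521
Δ = 4!·4!·8!/17! = 1/15315300
Racah Σ t=0..4: t=0:+1/829440 t=1:−1/25920 t=2:+1/9216 t=3:−1/25920 t=4:+1/829440 = 7/207360
⇒ 3j(4 6 6; 0 0 0)² = 28/2431, sgn +1
Racah Σ t=0..1: t=0:+1/483840 t=1:−1/1451520 = 1/725760
⇒ 3j(4 6 6; 2 -5 3)² = 24/1547, sgn -1
4πI² = N·(3j₀)²·(3jₘ)² = 864/3179
I = -1·√(0.271784/4π) = -0.14706410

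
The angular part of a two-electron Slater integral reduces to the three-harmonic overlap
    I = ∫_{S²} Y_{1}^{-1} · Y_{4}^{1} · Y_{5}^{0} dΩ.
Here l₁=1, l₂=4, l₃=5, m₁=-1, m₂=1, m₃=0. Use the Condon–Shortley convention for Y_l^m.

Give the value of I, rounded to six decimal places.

0.155288

m-sum 0 ✓  L=10 even ✓  3≤5≤5 ✓
Π(2lᵢ+1) = 3×9×11 = 297
triangle coeff Δ(1,4,5) = 1/495
Σ_t [0,0]: t=0:+1/576 = 1/576
(3j)²=5/99 [(1 4 5; 0 0 0)], sign=-1
Σ_t [0,0]: t=0:+1/1440 = 1/1440
(3j)²=2/99 [(1 4 5; -1 1 0)], sign=-1
⇒ 4πI² = 10/33
I = (+1)√(10/33/(4π)) = 0.15528807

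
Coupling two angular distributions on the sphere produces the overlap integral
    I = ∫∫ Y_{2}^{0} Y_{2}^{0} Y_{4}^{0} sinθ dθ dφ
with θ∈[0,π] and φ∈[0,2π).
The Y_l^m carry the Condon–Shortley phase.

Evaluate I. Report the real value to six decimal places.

Checks pass: Σm=0; 8 even; l₃=4∈[0,4].
(2·2+1)(2·2+1)(2·4+1) = 225
Δ: 0! 4! 4! / 9! → 1/630
sum: t=0:+1/16 = 1/16
3j²(2 2 4; 0 0 0) = Δ·Π!·Σ² = 2/35  (sign +1)
(m-triple is (0,0,0) — same symbol as above.)
combine: 4πI² = 225·2/35·2/35 = 36/49
take √, sign +1: I = 0.24179554

0.241796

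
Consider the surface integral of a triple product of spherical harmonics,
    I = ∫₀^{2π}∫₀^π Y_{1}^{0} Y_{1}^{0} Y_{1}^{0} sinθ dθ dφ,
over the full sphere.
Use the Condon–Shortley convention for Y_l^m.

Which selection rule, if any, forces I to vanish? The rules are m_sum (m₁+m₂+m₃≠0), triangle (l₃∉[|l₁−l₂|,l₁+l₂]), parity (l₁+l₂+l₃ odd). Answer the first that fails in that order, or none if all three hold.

azimuthal sum: 0 + 0 + 0 = 0  ✓
0 ≤ 1 ≤ 2 (triangle on l)  ✓
L = 1 + 1 + 1 = 3 (odd)  ✗

parity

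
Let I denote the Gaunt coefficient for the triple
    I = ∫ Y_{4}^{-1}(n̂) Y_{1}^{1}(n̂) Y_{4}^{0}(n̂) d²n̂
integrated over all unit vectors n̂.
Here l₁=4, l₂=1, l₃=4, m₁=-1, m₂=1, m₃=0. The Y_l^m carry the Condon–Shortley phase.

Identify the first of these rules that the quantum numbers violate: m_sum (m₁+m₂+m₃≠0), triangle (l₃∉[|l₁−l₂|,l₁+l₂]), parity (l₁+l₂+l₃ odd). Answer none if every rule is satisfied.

parity

azimuthal sum: -1 + 1 + 0 = 0  ✓
3 ≤ 4 ≤ 5 (triangle on l)  ✓
L = 4 + 1 + 4 = 9 (odd)  ✗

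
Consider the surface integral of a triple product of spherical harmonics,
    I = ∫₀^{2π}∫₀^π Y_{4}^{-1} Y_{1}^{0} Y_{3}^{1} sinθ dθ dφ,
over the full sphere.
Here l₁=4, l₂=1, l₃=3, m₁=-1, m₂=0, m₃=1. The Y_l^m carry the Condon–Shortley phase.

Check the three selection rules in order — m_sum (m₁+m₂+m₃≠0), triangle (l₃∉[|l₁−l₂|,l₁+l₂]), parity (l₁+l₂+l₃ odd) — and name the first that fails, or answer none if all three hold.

Σmᵢ = 0  ✓
l₃∈[|l₁−l₂|,l₁+l₂]=[3,5], have l₃=3  ✓
Σlᵢ = 8 ⇒ even  ✓

none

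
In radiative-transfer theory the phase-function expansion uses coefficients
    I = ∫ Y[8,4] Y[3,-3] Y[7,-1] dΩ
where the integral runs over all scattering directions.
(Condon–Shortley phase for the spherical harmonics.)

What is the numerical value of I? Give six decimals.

Checks pass: Σm=0; 18 even; l₃=7∈[5,11].
(2·8+1)(2·3+1)(2·7+1) = 1785
Δ: 4! 12! 2! / 19! → 1/5290740
sum: t=1:−1/7257600 t=2:+1/2073600 t=3:−1/7257600 = 1/4838400
3j²(8 3 7; 0 0 0) = Δ·Π!·Σ² = 252/20995  (sign -1)
sum: t=0:+1/46448640 = 1/46448640
3j²(8 3 7; 4 -3 -1) = Δ·Π!·Σ² = 2475/117572  (sign +1)
combine: 4πI² = 1785·252/20995·2475/117572 = 467775/1037153
take √, sign -1: I = -0.18944893

-0.189449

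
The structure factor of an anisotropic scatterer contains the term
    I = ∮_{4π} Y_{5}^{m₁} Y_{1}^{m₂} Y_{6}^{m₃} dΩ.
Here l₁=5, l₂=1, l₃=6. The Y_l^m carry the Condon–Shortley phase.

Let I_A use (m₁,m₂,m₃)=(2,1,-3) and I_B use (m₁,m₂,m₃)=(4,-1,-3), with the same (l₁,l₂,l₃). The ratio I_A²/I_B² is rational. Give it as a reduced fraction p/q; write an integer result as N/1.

l's match ⇒ only the (l;m) 3-j factors differ between A and B.
A: triangle coeff Δ(5,1,6) = 1/858; Σ_t [0,0]: t=0:+1/60480 = 1/60480; (3j)²=6/143 [(5 1 6; 2 1 -3)], sign=-1
B: triangle coeff Δ(5,1,6) = 1/858; Σ_t [0,0]: t=0:+1/725760 = 1/725760; (3j)²=1/286 [(5 1 6; 4 -1 -3)], sign=-1
I_A²/I_B² = (6/143)/(1/286) = 12/1

12/1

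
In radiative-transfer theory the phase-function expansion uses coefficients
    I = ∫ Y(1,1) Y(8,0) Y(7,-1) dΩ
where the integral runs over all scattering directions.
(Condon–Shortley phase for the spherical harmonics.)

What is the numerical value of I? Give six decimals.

m-sum 0 ✓  L=16 even ✓  7≤7≤9 ✓
Π(2lᵢ+1) = 3×17×15 = 765
triangle coeff Δ(1,8,7) = 1/2040
Σ_t [1,1]: t=1:−1/25401600 = -1/25401600
(3j)²=8/255 [(1 8 7; 0 0 0)], sign=+1
Σ_t [0,0]: t=0:+1/58060800 = 1/58060800
(3j)²=7/510 [(1 8 7; 1 0 -1)], sign=+1
⇒ 4πI² = 28/85
I = (+1)√(28/85/(4π)) = 0.16190663

0.161907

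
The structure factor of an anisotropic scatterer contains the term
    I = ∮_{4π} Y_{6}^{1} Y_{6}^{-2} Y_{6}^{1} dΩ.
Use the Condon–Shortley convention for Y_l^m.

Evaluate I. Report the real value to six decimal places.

0.117335

Rules hold: Σm=0, L=18 even, 0≤6≤12.
N = 13·13·13 = 2197
Δ = 6!·6!·6!/19! = 1/325909584
Racah Σ t=0..6: t=0:+1/373248000 t=1:−1/1728000 t=2:+1/110592 t=3:−1/46656 t=4:+1/110592 t=5:−1/1728000 t=6:+1/373248000 = -7/1555200
⇒ 3j(6 6 6; 0 0 0)² = 400/46189, sgn -1
Racah Σ t=0..4: t=0:+1/4147200 t=1:−1/207360 t=2:+1/82944 t=3:−1/207360 t=4:+1/4147200 = 1/345600
⇒ 3j(6 6 6; 1 -2 1)² = 420/46189, sgn -1
4πI² = N·(3j₀)²·(3jₘ)² = 2184000/12623809
I = +1·√(0.173006/4π) = 0.11733462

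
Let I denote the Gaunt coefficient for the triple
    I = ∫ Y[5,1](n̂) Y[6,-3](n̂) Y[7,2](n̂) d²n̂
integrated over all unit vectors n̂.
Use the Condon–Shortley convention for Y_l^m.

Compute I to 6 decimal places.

-0.121943

m-sum 0 ✓  L=18 even ✓  1≤7≤11 ✓
Π(2lᵢ+1) = 11×13×15 = 2145
triangle coeff Δ(5,6,7) = 1/174594420
Σ_t [0,4]: t=0:+1/4147200 t=1:−1/207360 t=2:+1/82944 t=3:−1/207360 t=4:+1/4147200 = 1/345600
(3j)²=420/46189 [(5 6 7; 0 0 0)], sign=-1
Σ_t [0,3]: t=0:+1/829440 t=1:−1/311040 t=2:+1/967680 t=3:−1/29030400 = -11/10886400
(3j)²=1408/146965 [(5 6 7; 1 -3 2)], sign=+1
⇒ 4πI² = 253440/1356277
I = (-1)√(253440/1356277/(4π)) = -0.12194344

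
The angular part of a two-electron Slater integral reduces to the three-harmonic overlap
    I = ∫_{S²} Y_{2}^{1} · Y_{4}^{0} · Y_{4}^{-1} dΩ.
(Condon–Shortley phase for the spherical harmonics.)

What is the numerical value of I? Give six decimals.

Checks pass: Σm=0; 10 even; l₃=4∈[2,6].
(2·2+1)(2·4+1)(2·4+1) = 405
Δ: 2! 2! 6! / 11! → 1/13860
sum: t=0:+1/192 t=1:−1/36 t=2:+1/192 = -5/288
3j²(2 4 4; 0 0 0) = Δ·Π!·Σ² = 20/693  (sign -1)
sum: t=0:+1/96 t=1:−1/72 = -1/288
3j²(2 4 4; 1 0 -1) = Δ·Π!·Σ² = 1/462  (sign +1)
combine: 4πI² = 405·20/693·1/462 = 150/5929
take √, sign -1: I = -0.04486937

-0.044869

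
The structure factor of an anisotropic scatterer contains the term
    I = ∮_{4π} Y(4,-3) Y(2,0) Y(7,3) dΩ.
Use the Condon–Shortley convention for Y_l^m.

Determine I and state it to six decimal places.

0.000000

|4−2|≤7≤4+2 violated ⇒ I = 0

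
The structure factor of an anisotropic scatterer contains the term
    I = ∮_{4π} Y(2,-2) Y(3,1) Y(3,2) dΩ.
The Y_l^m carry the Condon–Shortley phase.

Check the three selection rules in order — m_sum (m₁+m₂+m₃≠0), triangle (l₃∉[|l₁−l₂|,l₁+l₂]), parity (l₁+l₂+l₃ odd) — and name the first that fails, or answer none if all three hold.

m₁+m₂+m₃ = -2 + 1 + 2 = 1  ✗
triangle: |2−3|=1 ≤ l₃=3 ≤ 2+3=5
parity: l₁+l₂+l₃ = 8 is even

m_sum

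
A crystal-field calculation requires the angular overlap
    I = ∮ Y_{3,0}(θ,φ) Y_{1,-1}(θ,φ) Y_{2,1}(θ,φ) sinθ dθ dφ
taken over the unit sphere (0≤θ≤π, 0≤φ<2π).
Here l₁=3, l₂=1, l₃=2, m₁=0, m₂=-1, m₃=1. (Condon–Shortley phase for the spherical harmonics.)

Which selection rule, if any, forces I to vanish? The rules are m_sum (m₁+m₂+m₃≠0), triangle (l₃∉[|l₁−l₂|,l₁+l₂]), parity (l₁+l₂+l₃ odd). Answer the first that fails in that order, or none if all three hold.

none

m₁+m₂+m₃ = 0 − 1 + 1 = 0  ✓
triangle: |3−1|=2 ≤ l₃=2 ≤ 3+1=4  ✓
parity: l₁+l₂+l₃ = 6 is even  ✓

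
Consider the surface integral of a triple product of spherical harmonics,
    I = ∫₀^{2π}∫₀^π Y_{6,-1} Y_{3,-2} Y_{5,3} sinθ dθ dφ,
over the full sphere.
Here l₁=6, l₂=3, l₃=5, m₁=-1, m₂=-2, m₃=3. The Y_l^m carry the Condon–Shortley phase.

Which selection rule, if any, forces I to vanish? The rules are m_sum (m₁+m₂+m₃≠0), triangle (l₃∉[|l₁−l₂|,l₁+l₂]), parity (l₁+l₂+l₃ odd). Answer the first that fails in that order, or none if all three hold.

m₁+m₂+m₃ = -1 − 2 + 3 = 0  ✓
triangle: |6−3|=3 ≤ l₃=5 ≤ 6+3=9  ✓
parity: l₁+l₂+l₃ = 14 is even  ✓

none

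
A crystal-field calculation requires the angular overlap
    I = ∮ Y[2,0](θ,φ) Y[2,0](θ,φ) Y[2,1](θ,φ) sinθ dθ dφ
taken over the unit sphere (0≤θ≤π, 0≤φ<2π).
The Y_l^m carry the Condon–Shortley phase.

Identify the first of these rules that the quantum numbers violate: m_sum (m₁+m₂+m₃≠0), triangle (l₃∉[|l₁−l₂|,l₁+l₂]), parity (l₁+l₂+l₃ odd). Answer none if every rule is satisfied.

m_sum

azimuthal sum: 0 + 0 + 1 = 1  ✗
0 ≤ 2 ≤ 4 (triangle on l)
L = 2 + 2 + 2 = 6 (even)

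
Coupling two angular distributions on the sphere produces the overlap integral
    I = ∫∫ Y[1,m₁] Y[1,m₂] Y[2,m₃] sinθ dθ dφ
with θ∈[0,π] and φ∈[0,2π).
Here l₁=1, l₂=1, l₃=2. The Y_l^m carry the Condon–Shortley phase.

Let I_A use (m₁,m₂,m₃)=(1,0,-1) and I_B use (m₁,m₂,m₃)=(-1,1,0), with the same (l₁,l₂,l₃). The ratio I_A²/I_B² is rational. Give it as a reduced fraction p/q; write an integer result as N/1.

Same 1,1,2: normalisation and zero-m 3j drop out of the ratio.
A: Δ: 0! 2! 2! / 5! → 1/30; sum: t=0:+1/2 = 1/2; 3j²(1 1 2; 1 0 -1) = Δ·Π!·Σ² = 1/10  (sign -1)
B: Δ: 0! 2! 2! / 5! → 1/30; sum: t=0:+1/4 = 1/4; 3j²(1 1 2; -1 1 0) = Δ·Π!·Σ² = 1/30  (sign +1)
I_A²/I_B² = (1/10)/(1/30) = 3/1

3/1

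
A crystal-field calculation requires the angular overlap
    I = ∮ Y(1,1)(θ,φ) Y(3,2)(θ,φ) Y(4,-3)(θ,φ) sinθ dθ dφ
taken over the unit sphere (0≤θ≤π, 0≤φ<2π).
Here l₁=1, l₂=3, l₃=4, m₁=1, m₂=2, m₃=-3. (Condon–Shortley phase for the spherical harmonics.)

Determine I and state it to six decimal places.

-0.282095

Checks pass: Σm=0; 8 even; l₃=4∈[2,4].
(2·1+1)(2·3+1)(2·4+1) = 189
Δ: 0! 2! 6! / 9! → 1/252
sum: t=0:+1/36 = 1/36
3j²(1 3 4; 0 0 0) = Δ·Π!·Σ² = 4/63  (sign +1)
sum: t=0:+1/240 = 1/240
3j²(1 3 4; 1 2 -3) = Δ·Π!·Σ² = 1/12  (sign -1)
combine: 4πI² = 189·4/63·1/12 = 1/1
take √, sign -1: I = -0.28209479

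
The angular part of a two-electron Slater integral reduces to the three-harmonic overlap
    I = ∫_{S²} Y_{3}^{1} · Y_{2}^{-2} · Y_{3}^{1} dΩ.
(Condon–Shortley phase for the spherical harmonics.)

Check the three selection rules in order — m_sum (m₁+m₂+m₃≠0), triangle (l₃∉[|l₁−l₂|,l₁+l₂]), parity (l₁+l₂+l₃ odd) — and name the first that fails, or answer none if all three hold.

m₁+m₂+m₃ = 1 − 2 + 1 = 0  ✓
triangle: |3−2|=1 ≤ l₃=3 ≤ 3+2=5  ✓
parity: l₁+l₂+l₃ = 8 is even  ✓

none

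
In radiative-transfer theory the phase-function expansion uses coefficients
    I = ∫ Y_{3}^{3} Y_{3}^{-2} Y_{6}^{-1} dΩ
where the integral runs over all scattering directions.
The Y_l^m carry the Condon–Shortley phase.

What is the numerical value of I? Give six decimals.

-0.031364

m-sum 0 ✓  L=12 even ✓  0≤6≤6 ✓
Π(2lᵢ+1) = 7×7×13 = 637
triangle coeff Δ(3,3,6) = 1/12012
Σ_t [0,0]: t=0:+1/1296 = 1/1296
(3j)²=100/3003 [(3 3 6; 0 0 0)], sign=+1
Σ_t [0,0]: t=0:+1/86400 = 1/86400
(3j)²=1/1716 [(3 3 6; 3 -2 -1)], sign=-1
⇒ 4πI² = 175/14157
I = (-1)√(175/14157/(4π)) = -0.03136379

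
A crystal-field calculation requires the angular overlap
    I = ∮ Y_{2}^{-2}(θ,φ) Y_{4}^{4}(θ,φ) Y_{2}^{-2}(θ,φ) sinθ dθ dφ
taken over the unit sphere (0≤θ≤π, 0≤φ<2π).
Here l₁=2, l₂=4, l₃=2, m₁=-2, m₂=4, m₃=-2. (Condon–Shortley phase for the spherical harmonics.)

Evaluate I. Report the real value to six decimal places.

Rules hold: Σm=0, L=8 even, 2≤2≤6.
N = 5·9·5 = 225
Δ = 4!·0!·4!/9! = 1/630
Racah Σ t=2..2: t=2:+1/16 = 1/16
⇒ 3j(2 4 2; 0 0 0)² = 2/35, sgn +1
Racah Σ t=4..4: t=4:+1/576 = 1/576
⇒ 3j(2 4 2; -2 4 -2)² = 1/9, sgn +1
4πI² = N·(3j₀)²·(3jₘ)² = 10/7
I = +1·√(1.42857/4π) = 0.33716777

0.337168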